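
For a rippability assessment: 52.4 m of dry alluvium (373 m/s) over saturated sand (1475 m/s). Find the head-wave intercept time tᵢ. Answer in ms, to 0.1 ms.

tᵢ = 2h·√(V₂²−V₁²)/(V₁V₂).
√(V₂²−V₁²) = √(1475²−373²) = 1427.1 m/s.
tᵢ = 2·52.4·1427.1/(373·1475) = 0.27183 s.

271.8 ms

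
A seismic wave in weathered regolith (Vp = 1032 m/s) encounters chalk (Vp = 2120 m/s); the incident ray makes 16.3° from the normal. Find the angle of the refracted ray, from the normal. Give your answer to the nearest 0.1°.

sin θ₁/V₁ = sin θ₂/V₂ ⇒ sin θ₂ = 2120·sin 16.3°/1032 = 2120·0.2807/1032 = 0.5766.
θ₂ = sin⁻¹(0.5766) = 35.21° (from vertical).

35.2°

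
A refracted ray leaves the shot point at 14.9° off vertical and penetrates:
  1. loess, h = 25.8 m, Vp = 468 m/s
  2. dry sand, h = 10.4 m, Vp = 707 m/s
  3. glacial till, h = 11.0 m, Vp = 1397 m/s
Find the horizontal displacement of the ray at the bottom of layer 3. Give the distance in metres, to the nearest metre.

p = sin θ₁/V₁ = sin 14.9°/468 = 5.4943e-04 s/m is conserved through the stack.
Layer 1: θ = 14.90°; offset = 25.8·tan 14.90° = 6.865 m.
Layer 2: sin θ = p·707 = 0.3884 → θ = 22.86°; offset = 10.4·tan 22.86° = 4.384 m.
Layer 3: sin θ = p·1397 = 0.7676 → θ = 50.13°; offset = 11.0·tan 50.13° = 13.172 m.
Σ offsets = 24.421 m.

24 m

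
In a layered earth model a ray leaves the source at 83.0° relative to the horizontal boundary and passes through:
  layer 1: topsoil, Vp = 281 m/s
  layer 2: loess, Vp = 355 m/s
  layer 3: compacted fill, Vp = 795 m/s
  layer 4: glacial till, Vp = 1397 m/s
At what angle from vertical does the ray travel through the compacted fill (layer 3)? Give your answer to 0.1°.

20.2°

From the normal: θ₁ = 90° − 83.0° = 7.0°.
Snell's law across each interface conserves sin θ / V, so sin θ_3 = V_3·sin θ₁/V₁.
sin θ_3 = 795 × sin 7.0° / 281 = 0.3448.
θ_3 = arcsin 0.3448 = 20.17°.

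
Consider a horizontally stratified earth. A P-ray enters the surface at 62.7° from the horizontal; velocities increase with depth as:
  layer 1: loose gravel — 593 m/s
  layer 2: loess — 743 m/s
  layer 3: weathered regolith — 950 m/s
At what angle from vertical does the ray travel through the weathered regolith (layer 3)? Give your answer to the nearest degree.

47°

From the normal: θ₁ = 90° − 62.7° = 27.3°.
Ray parameter p = sin 27.3° / 593 = 7.7344e-04 s/m.
sin θ_3 = p·V_3 = 7.7344e-04 × 950 = 0.7348.
θ_3 = arcsin 0.7348 = 47.29°.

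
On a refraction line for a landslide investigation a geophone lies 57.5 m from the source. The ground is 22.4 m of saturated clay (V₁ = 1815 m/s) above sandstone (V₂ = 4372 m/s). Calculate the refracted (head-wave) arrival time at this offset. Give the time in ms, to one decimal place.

t = x/V₂ + 2h·√(V₂²−V₁²)/(V₁V₂).
√(V₂²−V₁²) = √(4372²−1815²) = 3977.5 m/s; delay term = 2·22.4·3977.5/(1815·4372) = 0.02246 s.
t = 57.5/4372 + 0.02246 = 0.03561 s.

35.6 ms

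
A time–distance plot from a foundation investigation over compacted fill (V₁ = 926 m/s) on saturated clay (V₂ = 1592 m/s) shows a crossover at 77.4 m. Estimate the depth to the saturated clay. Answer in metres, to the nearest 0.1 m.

x_cross = 2h·√((V₂+V₁)/(V₂−V₁)) → h = x_cross / (2·√((V₂+V₁)/(V₂−V₁))).
√((V₂+V₁)/(V₂−V₁)) = √((1592+926)/(1592−926)) = 1.9444.
h = 77.4 / (2·1.9444) = 19.90 m.

19.9 m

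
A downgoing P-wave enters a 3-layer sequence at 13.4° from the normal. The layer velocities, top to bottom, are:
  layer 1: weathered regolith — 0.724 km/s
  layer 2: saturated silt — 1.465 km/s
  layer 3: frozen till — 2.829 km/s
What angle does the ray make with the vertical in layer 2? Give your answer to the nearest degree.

Ray parameter p = sin 13.4° / 0.724 = 3.2009e-01 s/km.
sin θ_2 = p·V_2 = 3.2009e-01 × 1.465 = 0.4689.
θ_2 = 27.97° from the vertical.

28°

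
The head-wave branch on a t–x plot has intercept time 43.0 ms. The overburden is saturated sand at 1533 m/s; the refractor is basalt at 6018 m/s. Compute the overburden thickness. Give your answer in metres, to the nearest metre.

34 m

θ_c = arcsin(1533/6018) = 14.76°; cos θ_c = 0.9670.
tᵢ = 2h cos θ_c/V₁ ⇒ h = tᵢ·V₁/(2 cos θ_c) = 0.043·1533/(2·0.9670) = 34.08 m.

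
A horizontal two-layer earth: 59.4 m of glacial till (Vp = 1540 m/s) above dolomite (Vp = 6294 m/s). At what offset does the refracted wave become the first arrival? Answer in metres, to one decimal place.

θ_c = arcsin(1540/6294) = 14.16°, so cos θ_c = 0.9696 and tᵢ = 2h cos θ_c/V₁ = 0.0748 s.
At crossover x/V₁ = x/V₂ + tᵢ ⇒ x = tᵢ/(1/V₁ − 1/V₂) = 0.07480/(6.4935e-04 − 1.5888e-04) = 152.50 m.

152.5 m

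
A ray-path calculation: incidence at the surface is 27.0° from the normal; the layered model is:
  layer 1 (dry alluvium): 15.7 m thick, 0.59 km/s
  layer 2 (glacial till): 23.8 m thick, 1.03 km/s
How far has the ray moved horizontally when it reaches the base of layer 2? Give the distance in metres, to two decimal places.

38.93 m

p = sin θ₁/V₁ = sin 27.0°/0.59 = 7.6948e-01 s/km is conserved through the stack.
Layer 1: θ = 27.00°; offset = 15.7·tan 27.00° = 7.9995 m.
Layer 2: sin θ = p·1.03 = 0.7926 → θ = 52.43°; offset = 23.8·tan 52.43° = 30.9332 m.
Total horizontal offset = 38.9328 m.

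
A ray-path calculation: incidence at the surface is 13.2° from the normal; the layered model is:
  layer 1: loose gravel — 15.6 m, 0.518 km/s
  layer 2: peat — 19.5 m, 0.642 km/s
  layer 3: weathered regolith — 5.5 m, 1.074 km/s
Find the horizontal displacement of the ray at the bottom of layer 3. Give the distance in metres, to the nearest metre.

Apply Snell's law at each interface; in layer i the horizontal offset is hᵢ·tan θᵢ.
Layer 1: θ = 13.20°; offset = 15.6·tan 13.20° = 3.659 m.
Layer 2: sin θ = 0.642·sin 13.2°/0.518 = 0.2830, θ = 16.44°; offset = 19.5·tan 16.44° = 5.754 m.
Layer 3: sin θ = 1.074·sin 13.2°/0.518 = 0.4735, θ = 28.26°; offset = 5.5·tan 28.26° = 2.956 m.
Total horizontal offset = 12.369 m.

12 m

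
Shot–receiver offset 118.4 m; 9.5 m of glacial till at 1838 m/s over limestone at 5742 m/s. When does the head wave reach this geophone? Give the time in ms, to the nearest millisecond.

30 ms

t = x/V₂ + 2h·√(V₂²−V₁²)/(V₁V₂).
√(V₂²−V₁²) = √(5742²−1838²) = 5439.9 m/s; delay term = 2·9.5·5439.9/(1838·5742) = 0.00979 s.
t = 118.4/5742 + 0.00979 = 0.03041 s.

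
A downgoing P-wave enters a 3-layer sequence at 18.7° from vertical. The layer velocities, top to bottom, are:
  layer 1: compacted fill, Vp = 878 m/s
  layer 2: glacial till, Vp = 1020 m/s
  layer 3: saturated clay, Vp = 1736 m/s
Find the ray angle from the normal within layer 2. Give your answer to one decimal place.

21.9°

Ray parameter p = sin 18.7° / 878 = 3.6516e-04 s/m.
sin θ_2 = p·V_2 = 3.6516e-04 × 1020 = 0.3725.
θ_2 = arcsin 0.3725 = 21.87°.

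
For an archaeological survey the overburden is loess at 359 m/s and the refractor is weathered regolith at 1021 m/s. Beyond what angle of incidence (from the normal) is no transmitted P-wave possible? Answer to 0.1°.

20.6°

Critical incidence: sin θ_c = V₁/V₂ = 359/1021 = 0.3516.
θ_c = arcsin 0.3516 = 20.59°.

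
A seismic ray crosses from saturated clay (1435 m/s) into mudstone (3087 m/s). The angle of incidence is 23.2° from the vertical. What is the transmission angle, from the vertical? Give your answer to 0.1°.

57.9°

Snell's law: sin θ₂ = (V₂/V₁)·sin θ₁ = (3087/1435)·sin 23.2° = 0.8475.
θ₂ = arcsin 0.8475 = 57.94° from the normal.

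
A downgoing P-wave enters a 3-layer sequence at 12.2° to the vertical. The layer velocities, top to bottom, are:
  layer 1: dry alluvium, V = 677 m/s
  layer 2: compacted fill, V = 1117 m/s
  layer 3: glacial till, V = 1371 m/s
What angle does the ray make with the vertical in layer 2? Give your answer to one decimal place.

20.4°

Snell's law across each interface conserves sin θ / V, so sin θ_2 = V_2·sin θ₁/V₁.
sin θ_2 = 1117 × sin 12.2° / 677 = 0.3487.
θ_2 = 20.41° from the vertical.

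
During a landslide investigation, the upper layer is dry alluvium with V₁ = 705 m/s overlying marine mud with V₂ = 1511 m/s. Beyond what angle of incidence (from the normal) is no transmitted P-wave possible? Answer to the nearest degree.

28°

At critical incidence the refracted ray runs along the interface (θ₂ = 90°), so sin θ_c = V₁/V₂.
θ_c = arcsin(705/1511) = arcsin 0.4666 = 27.81°.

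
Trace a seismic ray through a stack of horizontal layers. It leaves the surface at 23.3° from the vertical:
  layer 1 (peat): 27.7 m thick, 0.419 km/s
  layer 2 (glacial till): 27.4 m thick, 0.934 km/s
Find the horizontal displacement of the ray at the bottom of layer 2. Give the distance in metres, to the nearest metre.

p = sin θ₁/V₁ = sin 23.3°/0.419 = 9.4402e-01 s/km is conserved through the stack.
Layer 1: θ = 23.30°; offset = 27.7·tan 23.30° = 11.930 m.
Layer 2: sin θ = p·0.934 = 0.8817 → θ = 61.85°; offset = 27.4·tan 61.85° = 51.208 m.
Total horizontal offset = 63.138 m.

63 m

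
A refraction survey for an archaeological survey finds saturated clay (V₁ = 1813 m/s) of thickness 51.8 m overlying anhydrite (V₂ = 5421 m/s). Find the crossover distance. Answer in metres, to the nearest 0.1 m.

146.7 m

θ_c = arcsin(1813/5421) = 19.54°, so cos θ_c = 0.9424 and tᵢ = 2h cos θ_c/V₁ = 0.0539 s.
At crossover x/V₁ = x/V₂ + tᵢ ⇒ x = tᵢ/(1/V₁ − 1/V₂) = 0.05385/(5.5157e-04 − 1.8447e-04) = 146.70 m.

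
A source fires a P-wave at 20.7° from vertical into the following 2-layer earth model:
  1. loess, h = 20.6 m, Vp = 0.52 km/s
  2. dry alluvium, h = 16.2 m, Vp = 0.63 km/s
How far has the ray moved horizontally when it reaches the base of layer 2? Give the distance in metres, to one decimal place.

15.5 m

Apply Snell's law at each interface; in layer i the horizontal offset is hᵢ·tan θᵢ.
Layer 1: θ = 20.70°; offset = 20.6·tan 20.70° = 7.784 m.
Layer 2: sin θ = 0.63·sin 20.7°/0.52 = 0.4282, θ = 25.36°; offset = 16.2·tan 25.36° = 7.677 m.
Total horizontal offset = 15.461 m.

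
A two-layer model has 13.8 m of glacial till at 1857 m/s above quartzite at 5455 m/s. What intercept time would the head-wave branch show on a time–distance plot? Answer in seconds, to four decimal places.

θ_c = arcsin(V₁/V₂) = arcsin(1857/5455) = 19.90°; cos θ_c = 0.9403.
tᵢ = 2h·cos θ_c / V₁ = 2·13.8·0.9403 / 1857 = 0.01397 s.

0.0140 s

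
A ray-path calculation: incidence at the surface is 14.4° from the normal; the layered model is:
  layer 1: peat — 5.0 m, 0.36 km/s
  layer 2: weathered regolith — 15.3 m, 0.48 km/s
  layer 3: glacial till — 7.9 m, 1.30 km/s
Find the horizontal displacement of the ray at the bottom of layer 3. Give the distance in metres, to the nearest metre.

23 m

Apply Snell's law at each interface; in layer i the horizontal offset is hᵢ·tan θᵢ.
Layer 1: θ = 14.40°; offset = 5.0·tan 14.40° = 1.284 m.
Layer 2: sin θ = 0.48·sin 14.4°/0.36 = 0.3316, θ = 19.37°; offset = 15.3·tan 19.37° = 5.378 m.
Layer 3: sin θ = 1.30·sin 14.4°/0.36 = 0.8980, θ = 63.90°; offset = 7.9·tan 63.90° = 16.128 m.
Summing the layer offsets gives 22.789 m.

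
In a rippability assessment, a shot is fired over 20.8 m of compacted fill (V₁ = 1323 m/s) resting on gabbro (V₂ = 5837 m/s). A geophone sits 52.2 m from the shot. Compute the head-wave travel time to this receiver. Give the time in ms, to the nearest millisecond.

40 ms

t = x/V₂ + 2h·√(V₂²−V₁²)/(V₁V₂).
√(V₂²−V₁²) = √(5837²−1323²) = 5685.1 m/s; delay term = 2·20.8·5685.1/(1323·5837) = 0.03063 s.
t = 52.2/5837 + 0.03063 = 0.03957 s.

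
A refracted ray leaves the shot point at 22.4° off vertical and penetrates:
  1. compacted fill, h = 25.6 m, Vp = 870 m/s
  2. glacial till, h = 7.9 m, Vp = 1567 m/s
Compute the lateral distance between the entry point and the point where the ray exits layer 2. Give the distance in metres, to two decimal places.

18.01 m

Apply Snell's law at each interface; in layer i the horizontal offset is hᵢ·tan θᵢ.
Layer 1: θ = 22.40°; offset = 25.6·tan 22.40° = 10.5516 m.
Layer 2: sin θ = 1567·sin 22.4°/870 = 0.6864, θ = 43.34°; offset = 7.9·tan 43.34° = 7.4558 m.
Summing the layer offsets gives 18.0074 m.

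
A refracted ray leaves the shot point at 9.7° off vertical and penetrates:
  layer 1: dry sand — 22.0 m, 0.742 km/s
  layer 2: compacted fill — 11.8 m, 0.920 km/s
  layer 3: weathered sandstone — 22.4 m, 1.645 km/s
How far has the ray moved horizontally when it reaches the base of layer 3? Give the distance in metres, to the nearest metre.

Ray parameter p = sin 9.7° / 0.742 km/s = 2.2707e-01 s/km.
Layer 1: θ = 9.70°; offset = 22.0·tan 9.70° = 3.761 m.
Layer 2: sin θ = p·0.920 = 0.2089 → θ = 12.06°; offset = 11.8·tan 12.06° = 2.521 m.
Layer 3: sin θ = p·1.645 = 0.3735 → θ = 21.93°; offset = 22.4·tan 21.93° = 9.020 m.
Summing the layer offsets gives 15.301 m.

15 m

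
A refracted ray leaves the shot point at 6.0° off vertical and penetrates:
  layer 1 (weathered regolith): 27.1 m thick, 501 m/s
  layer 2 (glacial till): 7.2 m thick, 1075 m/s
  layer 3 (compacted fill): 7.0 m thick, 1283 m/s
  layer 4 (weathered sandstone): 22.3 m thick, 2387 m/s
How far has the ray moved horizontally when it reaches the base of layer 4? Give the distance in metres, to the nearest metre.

p = sin θ₁/V₁ = sin 6.0°/501 = 2.0864e-04 s/m is conserved through the stack.
Layer 1: θ = 6.00°; offset = 27.1·tan 6.00° = 2.848 m.
Layer 2: sin θ = p·1075 = 0.2243 → θ = 12.96°; offset = 7.2·tan 12.96° = 1.657 m.
Layer 3: sin θ = p·1283 = 0.2677 → θ = 15.53°; offset = 7.0·tan 15.53° = 1.945 m.
Layer 4: sin θ = p·2387 = 0.4980 → θ = 29.87°; offset = 22.3·tan 29.87° = 12.807 m.
Σ offsets = 19.257 m.

19 m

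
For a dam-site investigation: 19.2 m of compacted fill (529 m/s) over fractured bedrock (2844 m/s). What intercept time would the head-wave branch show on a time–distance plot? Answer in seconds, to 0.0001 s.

tᵢ = 2h·√(V₂²−V₁²)/(V₁V₂).
√(V₂²−V₁²) = √(2844²−529²) = 2794.4 m/s.
tᵢ = 2·19.2·2794.4/(529·2844) = 0.07132 s.

0.0713 s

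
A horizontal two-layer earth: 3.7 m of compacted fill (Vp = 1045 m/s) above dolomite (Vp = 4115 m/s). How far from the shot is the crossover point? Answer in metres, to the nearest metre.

10 m

x_cross = 2h·√((V₂+V₁)/(V₂−V₁)).
(V₂+V₁)/(V₂−V₁) = (4115+1045)/(4115−1045) = 1.6808; √ = 1.2964.
x_cross = 2·3.7·1.2964 = 9.59 m.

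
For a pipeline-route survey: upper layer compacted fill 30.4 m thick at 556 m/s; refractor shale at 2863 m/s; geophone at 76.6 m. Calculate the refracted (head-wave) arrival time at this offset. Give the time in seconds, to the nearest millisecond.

0.134 s

θ_c = arcsin(V₁/V₂) = arcsin(556/2863) = 11.20°, cos θ_c = 0.9810.
Intercept time tᵢ = 2h cos θ_c / V₁ = 2·30.4·0.9810/556 = 0.10727 s.
t = x/V₂ + tᵢ = 76.6/2863 + 0.10727 = 0.13403 s.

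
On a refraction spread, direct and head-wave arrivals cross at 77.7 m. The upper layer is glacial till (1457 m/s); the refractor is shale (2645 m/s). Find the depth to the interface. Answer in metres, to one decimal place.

20.9 m

h = (x_cross/2)·√((V₂−V₁)/(V₂+V₁)).
(V₂−V₁)/(V₂+V₁) = (2645−1457)/(2645+1457) = 0.2896; √ = 0.5382.
h = (77.7/2)·0.5382 = 20.91 m.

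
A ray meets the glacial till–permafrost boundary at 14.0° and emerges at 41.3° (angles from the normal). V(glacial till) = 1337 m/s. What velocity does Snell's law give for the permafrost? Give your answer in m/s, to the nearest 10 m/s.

3650 m/s

Snell's law: sin 14.0°/V₁ = sin 41.3°/V₂.
V₂ = V₁·sin 41.3°/sin 14.0° = 1337 × 2.7282 = 3647.55 m/s.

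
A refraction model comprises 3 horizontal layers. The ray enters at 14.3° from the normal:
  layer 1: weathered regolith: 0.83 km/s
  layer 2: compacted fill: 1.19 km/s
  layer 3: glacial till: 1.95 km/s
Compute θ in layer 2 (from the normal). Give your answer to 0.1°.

Snell's law across each interface conserves sin θ / V, so sin θ_2 = V_2·sin θ₁/V₁.
sin θ_2 = 1.19 × sin 14.3° / 0.83 = 0.3541.
θ_2 = arcsin 0.3541 = 20.74°.

20.7°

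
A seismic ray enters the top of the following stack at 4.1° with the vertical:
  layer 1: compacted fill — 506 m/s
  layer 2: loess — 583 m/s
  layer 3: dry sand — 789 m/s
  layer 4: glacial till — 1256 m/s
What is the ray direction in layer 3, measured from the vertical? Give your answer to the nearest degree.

6°

Ray parameter p = sin 4.1° / 506 = 1.4130e-04 s/m.
sin θ_3 = p·V_3 = 1.4130e-04 × 789 = 0.1115.
θ_3 = arcsin 0.1115 = 6.40°.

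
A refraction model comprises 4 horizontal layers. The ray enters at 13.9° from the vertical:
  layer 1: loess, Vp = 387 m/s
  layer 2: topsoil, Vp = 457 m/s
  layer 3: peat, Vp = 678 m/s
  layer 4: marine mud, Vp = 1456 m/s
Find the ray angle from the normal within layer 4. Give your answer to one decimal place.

64.7°

Snell's law across each interface conserves sin θ / V, so sin θ_4 = V_4·sin θ₁/V₁.
sin θ_4 = 1456 × sin 13.9° / 387 = 0.9038.
θ_4 = arcsin 0.9038 = 64.66°.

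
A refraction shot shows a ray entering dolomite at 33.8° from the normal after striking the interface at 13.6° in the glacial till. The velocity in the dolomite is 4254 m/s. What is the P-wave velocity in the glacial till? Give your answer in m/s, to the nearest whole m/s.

1798 m/s

sin 13.6° = 0.2351; sin 33.8° = 0.5563.
V₁ = V₂·(sin θ₁/sin θ₂) = 4254·(0.2351/0.5563) = 1798.13 m/s.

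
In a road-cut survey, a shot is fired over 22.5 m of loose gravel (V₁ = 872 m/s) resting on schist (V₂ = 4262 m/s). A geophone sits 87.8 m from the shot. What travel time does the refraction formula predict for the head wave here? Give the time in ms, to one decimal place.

71.1 ms

t = x/V₂ + 2h·√(V₂²−V₁²)/(V₁V₂).
√(V₂²−V₁²) = √(4262²−872²) = 4171.8 m/s; delay term = 2·22.5·4171.8/(872·4262) = 0.05051 s.
t = 87.8/4262 + 0.05051 = 0.07111 s.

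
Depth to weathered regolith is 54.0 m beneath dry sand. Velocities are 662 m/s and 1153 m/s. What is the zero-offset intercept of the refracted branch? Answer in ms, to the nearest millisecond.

134 ms

θ_c = arcsin(V₁/V₂) = arcsin(662/1153) = 35.04°; cos θ_c = 0.8187.
tᵢ = 2h·cos θ_c / V₁ = 2·54.0·0.8187 / 662 = 0.13357 s.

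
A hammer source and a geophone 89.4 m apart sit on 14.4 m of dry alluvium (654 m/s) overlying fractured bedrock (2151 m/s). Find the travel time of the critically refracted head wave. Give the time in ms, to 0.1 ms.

83.5 ms

θ_c = arcsin(V₁/V₂) = arcsin(654/2151) = 17.70°, cos θ_c = 0.9527.
Intercept time tᵢ = 2h cos θ_c / V₁ = 2·14.4·0.9527/654 = 0.04195 s.
t = x/V₂ + tᵢ = 89.4/2151 + 0.04195 = 0.08351 s.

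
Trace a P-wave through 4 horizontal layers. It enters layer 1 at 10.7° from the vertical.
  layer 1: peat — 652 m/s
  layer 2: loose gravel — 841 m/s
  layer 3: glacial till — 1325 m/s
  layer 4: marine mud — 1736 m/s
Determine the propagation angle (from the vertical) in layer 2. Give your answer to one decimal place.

Snell's law across each interface conserves sin θ / V, so sin θ_2 = V_2·sin θ₁/V₁.
sin θ_2 = 841 × sin 10.7° / 652 = 0.2395.
θ_2 = 13.86° from the vertical.

13.9°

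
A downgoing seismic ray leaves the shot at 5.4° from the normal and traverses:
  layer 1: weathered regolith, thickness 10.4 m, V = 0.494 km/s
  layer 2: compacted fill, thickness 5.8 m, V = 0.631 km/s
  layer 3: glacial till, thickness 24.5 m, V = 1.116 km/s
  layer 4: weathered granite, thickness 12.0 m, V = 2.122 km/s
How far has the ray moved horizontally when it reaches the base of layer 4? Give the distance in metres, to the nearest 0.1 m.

12.3 m

p = sin θ₁/V₁ = sin 5.4°/0.494 = 1.9050e-01 s/km is conserved through the stack.
Layer 1: θ = 5.40°; offset = 10.4·tan 5.40° = 0.983 m.
Layer 2: sin θ = p·0.631 = 0.1202 → θ = 6.90°; offset = 5.8·tan 6.90° = 0.702 m.
Layer 3: sin θ = p·1.116 = 0.2126 → θ = 12.27°; offset = 24.5·tan 12.27° = 5.331 m.
Layer 4: sin θ = p·2.122 = 0.4042 → θ = 23.84°; offset = 12.0·tan 23.84° = 5.304 m.
Summing the layer offsets gives 12.320 m.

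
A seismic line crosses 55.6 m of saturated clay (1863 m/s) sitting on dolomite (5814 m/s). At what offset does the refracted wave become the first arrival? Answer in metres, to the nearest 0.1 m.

155.0 m

x_cross = 2h·√((V₂+V₁)/(V₂−V₁)).
(V₂+V₁)/(V₂−V₁) = (5814+1863)/(5814−1863) = 1.9431; √ = 1.3939.
x_cross = 2·55.6·1.3939 = 155.01 m.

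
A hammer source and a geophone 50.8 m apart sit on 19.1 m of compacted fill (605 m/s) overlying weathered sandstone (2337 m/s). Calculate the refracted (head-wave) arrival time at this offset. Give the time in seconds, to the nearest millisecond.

θ_c = arcsin(V₁/V₂) = arcsin(605/2337) = 15.00°, cos θ_c = 0.9659.
Intercept time tᵢ = 2h cos θ_c / V₁ = 2·19.1·0.9659/605 = 0.06099 s.
t = x/V₂ + tᵢ = 50.8/2337 + 0.06099 = 0.08273 s.

0.083 s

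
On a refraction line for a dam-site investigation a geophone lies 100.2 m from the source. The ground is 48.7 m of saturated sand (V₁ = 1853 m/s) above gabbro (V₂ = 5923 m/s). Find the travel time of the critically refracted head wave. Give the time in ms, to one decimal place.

66.8 ms

θ_c = arcsin(V₁/V₂) = arcsin(1853/5923) = 18.23°, cos θ_c = 0.9498.
Intercept time tᵢ = 2h cos θ_c / V₁ = 2·48.7·0.9498/1853 = 0.04992 s.
t = x/V₂ + tᵢ = 100.2/5923 + 0.04992 = 0.06684 s.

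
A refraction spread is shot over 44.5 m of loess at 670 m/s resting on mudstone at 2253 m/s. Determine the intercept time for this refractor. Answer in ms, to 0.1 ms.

θ_c = arcsin(V₁/V₂) = arcsin(670/2253) = 17.30°; cos θ_c = 0.9548.
tᵢ = 2h·cos θ_c / V₁ = 2·44.5·0.9548 / 670 = 0.12683 s.

126.8 ms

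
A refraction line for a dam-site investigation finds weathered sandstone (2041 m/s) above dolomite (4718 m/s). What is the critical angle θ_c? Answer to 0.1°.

Critical incidence: sin θ_c = V₁/V₂ = 2041/4718 = 0.4326.
θ_c = arcsin 0.4326 = 25.63°.

25.6°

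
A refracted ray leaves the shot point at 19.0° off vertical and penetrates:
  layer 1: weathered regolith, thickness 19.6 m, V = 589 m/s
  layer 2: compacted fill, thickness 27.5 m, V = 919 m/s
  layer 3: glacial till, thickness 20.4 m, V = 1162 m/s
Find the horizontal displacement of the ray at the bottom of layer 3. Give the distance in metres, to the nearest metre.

40 m

Ray parameter p = sin 19.0° / 589 m/s = 5.5275e-04 s/m.
Layer 1: θ = 19.00°; offset = 19.6·tan 19.00° = 6.749 m.
Layer 2: sin θ = p·919 = 0.5080 → θ = 30.53°; offset = 27.5·tan 30.53° = 16.218 m.
Layer 3: sin θ = p·1162 = 0.6423 → θ = 39.96°; offset = 20.4·tan 39.96° = 17.095 m.
Total horizontal offset = 40.062 m.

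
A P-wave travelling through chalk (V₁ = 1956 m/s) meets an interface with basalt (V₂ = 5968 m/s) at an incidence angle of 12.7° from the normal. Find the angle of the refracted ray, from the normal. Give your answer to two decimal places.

42.13°

sin θ₁/V₁ = sin θ₂/V₂ ⇒ sin θ₂ = 5968·sin 12.7°/1956 = 5968·0.2198/1956 = 0.6708.
θ₂ = arcsin 0.6708 = 42.13° from the normal.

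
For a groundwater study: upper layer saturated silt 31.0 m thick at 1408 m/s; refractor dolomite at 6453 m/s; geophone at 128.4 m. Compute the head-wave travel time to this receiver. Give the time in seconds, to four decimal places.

θ_c = arcsin(V₁/V₂) = arcsin(1408/6453) = 12.60°, cos θ_c = 0.9759.
Intercept time tᵢ = 2h cos θ_c / V₁ = 2·31.0·0.9759/1408 = 0.04297 s.
t = x/V₂ + tᵢ = 128.4/6453 + 0.04297 = 0.06287 s.

0.0629 s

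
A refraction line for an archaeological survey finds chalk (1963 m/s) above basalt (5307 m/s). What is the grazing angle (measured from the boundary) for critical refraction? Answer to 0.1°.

Critical incidence: sin θ_c = V₁/V₂ = 1963/5307 = 0.3699.
θ_c = arcsin 0.3699 = 21.71°.
Measured from the interface: 90° − 21.71° = 68.29°.

68.3°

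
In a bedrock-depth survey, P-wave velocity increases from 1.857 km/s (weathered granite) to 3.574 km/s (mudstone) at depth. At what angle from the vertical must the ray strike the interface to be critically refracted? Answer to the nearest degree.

At critical incidence the refracted ray runs along the interface (θ₂ = 90°), so sin θ_c = V₁/V₂.
θ_c = arcsin(1.857/3.574) = arcsin 0.5196 = 31.30°.

31°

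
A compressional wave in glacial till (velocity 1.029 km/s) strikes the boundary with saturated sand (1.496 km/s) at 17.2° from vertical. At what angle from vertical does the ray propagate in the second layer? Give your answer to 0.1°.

sin θ₁/V₁ = sin θ₂/V₂ ⇒ sin θ₂ = 1.496·sin 17.2°/1.029 = 1.496·0.2957/1.029 = 0.4299.
θ₂ = sin⁻¹(0.4299) = 25.46° (from vertical).

25.5°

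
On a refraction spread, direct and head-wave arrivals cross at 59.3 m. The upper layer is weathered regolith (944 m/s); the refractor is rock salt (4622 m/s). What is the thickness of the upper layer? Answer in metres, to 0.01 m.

h = (x_cross/2)·√((V₂−V₁)/(V₂+V₁)).
(V₂−V₁)/(V₂+V₁) = (4622−944)/(4622+944) = 0.6608; √ = 0.8129.
h = (59.3/2)·0.8129 = 24.10 m.

24.10 m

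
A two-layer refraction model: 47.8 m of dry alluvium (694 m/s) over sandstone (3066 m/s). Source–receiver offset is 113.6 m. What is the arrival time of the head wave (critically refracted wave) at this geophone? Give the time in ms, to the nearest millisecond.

t = x/V₂ + 2h·√(V₂²−V₁²)/(V₁V₂).
√(V₂²−V₁²) = √(3066²−694²) = 2986.4 m/s; delay term = 2·47.8·2986.4/(694·3066) = 0.13418 s.
t = 113.6/3066 + 0.13418 = 0.17123 s.

171 ms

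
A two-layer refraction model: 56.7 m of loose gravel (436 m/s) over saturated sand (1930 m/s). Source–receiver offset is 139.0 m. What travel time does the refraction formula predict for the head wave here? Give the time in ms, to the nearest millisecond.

325 ms

t = x/V₂ + 2h·√(V₂²−V₁²)/(V₁V₂).
√(V₂²−V₁²) = √(1930²−436²) = 1880.1 m/s; delay term = 2·56.7·1880.1/(436·1930) = 0.25337 s.
t = 139.0/1930 + 0.25337 = 0.32539 s.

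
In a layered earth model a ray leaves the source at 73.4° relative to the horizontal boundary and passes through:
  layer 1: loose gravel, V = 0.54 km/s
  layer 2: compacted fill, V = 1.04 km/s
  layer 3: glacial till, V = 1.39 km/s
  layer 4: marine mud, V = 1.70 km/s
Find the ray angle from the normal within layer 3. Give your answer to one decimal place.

From the normal: θ₁ = 90° − 73.4° = 16.6°.
Ray parameter p = sin 16.6° / 0.54 = 5.2905e-01 s/km.
sin θ_3 = p·V_3 = 5.2905e-01 × 1.39 = 0.7354.
θ_3 = 47.34° from the vertical.

47.3°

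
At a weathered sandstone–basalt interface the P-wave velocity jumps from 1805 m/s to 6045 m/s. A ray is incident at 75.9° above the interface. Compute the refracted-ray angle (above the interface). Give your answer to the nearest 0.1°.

35.3°

Convert to the normal: θ₁ = 90° − 75.9° = 14.1°.
Snell's law: sin θ₂ = (V₂/V₁)·sin θ₁ = (6045/1805)·sin 14.1° = 0.8159.
θ₂ = arcsin 0.8159 = 54.67° from the normal.
From the interface: 90° − 54.67° = 35.33°.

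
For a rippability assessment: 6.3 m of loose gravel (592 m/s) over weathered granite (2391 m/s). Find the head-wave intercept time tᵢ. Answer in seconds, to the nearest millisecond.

θ_c = arcsin(V₁/V₂) = arcsin(592/2391) = 14.34°; cos θ_c = 0.9689.
tᵢ = 2h·cos θ_c / V₁ = 2·6.3·0.9689 / 592 = 0.02062 s.

0.021 s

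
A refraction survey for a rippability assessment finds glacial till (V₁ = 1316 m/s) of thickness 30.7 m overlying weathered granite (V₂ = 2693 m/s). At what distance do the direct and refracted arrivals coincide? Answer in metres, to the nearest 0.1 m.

θ_c = arcsin(1316/2693) = 29.25°, so cos θ_c = 0.8725 and tᵢ = 2h cos θ_c/V₁ = 0.0407 s.
At crossover x/V₁ = x/V₂ + tᵢ ⇒ x = tᵢ/(1/V₁ − 1/V₂) = 0.04071/(7.5988e-04 − 3.7133e-04) = 104.77 m.

104.8 m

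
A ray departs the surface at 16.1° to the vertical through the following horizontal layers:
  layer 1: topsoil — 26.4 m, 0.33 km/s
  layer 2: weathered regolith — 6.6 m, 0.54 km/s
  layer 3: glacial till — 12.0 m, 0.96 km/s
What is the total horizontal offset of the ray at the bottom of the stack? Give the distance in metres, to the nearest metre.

27 m

Apply Snell's law at each interface; in layer i the horizontal offset is hᵢ·tan θᵢ.
Layer 1: θ = 16.10°; offset = 26.4·tan 16.10° = 7.620 m.
Layer 2: sin θ = 0.54·sin 16.1°/0.33 = 0.4538, θ = 26.99°; offset = 6.6·tan 26.99° = 3.361 m.
Layer 3: sin θ = 0.96·sin 16.1°/0.33 = 0.8067, θ = 53.78°; offset = 12.0·tan 53.78° = 16.383 m.
Σ offsets = 27.364 m.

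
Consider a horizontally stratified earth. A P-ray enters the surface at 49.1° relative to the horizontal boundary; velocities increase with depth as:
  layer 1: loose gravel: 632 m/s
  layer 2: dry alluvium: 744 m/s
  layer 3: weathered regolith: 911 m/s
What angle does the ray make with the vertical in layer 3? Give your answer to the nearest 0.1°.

70.7°

From the normal: θ₁ = 90° − 49.1° = 40.9°.
Ray parameter p = sin 40.9° / 632 = 1.0360e-03 s/m.
sin θ_3 = p·V_3 = 1.0360e-03 × 911 = 0.9438.
θ_3 = arcsin 0.9438 = 70.70°.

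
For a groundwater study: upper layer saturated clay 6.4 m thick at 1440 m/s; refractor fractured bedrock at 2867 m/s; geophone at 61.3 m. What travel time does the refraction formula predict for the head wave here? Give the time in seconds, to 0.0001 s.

θ_c = arcsin(V₁/V₂) = arcsin(1440/2867) = 30.15°, cos θ_c = 0.8647.
Intercept time tᵢ = 2h cos θ_c / V₁ = 2·6.4·0.8647/1440 = 0.00769 s.
t = x/V₂ + tᵢ = 61.3/2867 + 0.00769 = 0.02907 s.

0.0291 s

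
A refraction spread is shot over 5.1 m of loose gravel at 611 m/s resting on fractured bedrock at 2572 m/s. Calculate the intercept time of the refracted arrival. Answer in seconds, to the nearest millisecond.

tᵢ = 2h·√(V₂²−V₁²)/(V₁V₂).
√(V₂²−V₁²) = √(2572²−611²) = 2498.4 m/s.
tᵢ = 2·5.1·2498.4/(611·2572) = 0.01622 s.

0.016 s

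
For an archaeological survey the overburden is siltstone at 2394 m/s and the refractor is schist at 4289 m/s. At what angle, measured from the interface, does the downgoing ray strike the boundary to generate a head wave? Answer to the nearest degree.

At critical incidence the refracted ray runs along the interface (θ₂ = 90°), so sin θ_c = V₁/V₂.
θ_c = arcsin(2394/4289) = arcsin 0.5582 = 33.93°.
Measured from the interface: 90° − 33.93° = 56.07°.

56°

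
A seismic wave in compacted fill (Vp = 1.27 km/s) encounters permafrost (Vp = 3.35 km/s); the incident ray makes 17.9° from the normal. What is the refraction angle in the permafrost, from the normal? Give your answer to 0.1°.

sin θ₁/V₁ = sin θ₂/V₂ ⇒ sin θ₂ = 3.35·sin 17.9°/1.27 = 3.35·0.3074/1.27 = 0.8107.
θ₂ = sin⁻¹(0.8107) = 54.17° (from vertical).

54.2°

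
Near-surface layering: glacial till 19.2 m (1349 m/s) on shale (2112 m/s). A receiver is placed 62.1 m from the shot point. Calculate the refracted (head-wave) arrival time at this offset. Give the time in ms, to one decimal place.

51.3 ms

θ_c = arcsin(V₁/V₂) = arcsin(1349/2112) = 39.70°, cos θ_c = 0.7694.
Intercept time tᵢ = 2h cos θ_c / V₁ = 2·19.2·0.7694/1349 = 0.02190 s.
t = x/V₂ + tᵢ = 62.1/2112 + 0.02190 = 0.05131 s.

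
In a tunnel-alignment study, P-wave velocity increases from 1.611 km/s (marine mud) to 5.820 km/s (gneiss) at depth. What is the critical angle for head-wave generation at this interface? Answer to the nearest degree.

At critical incidence the refracted ray runs along the interface (θ₂ = 90°), so sin θ_c = V₁/V₂.
θ_c = arcsin(1.611/5.820) = arcsin 0.2768 = 16.07°.

16°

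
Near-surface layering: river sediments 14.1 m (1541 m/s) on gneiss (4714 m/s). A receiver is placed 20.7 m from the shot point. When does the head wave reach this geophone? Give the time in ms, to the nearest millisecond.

22 ms

t = x/V₂ + 2h·√(V₂²−V₁²)/(V₁V₂).
√(V₂²−V₁²) = √(4714²−1541²) = 4455.0 m/s; delay term = 2·14.1·4455.0/(1541·4714) = 0.01729 s.
t = 20.7/4714 + 0.01729 = 0.02169 s.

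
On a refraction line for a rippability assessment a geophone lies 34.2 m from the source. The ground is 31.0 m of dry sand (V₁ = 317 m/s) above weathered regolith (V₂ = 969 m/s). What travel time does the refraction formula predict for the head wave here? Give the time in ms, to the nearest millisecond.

θ_c = arcsin(V₁/V₂) = arcsin(317/969) = 19.10°, cos θ_c = 0.9450.
Intercept time tᵢ = 2h cos θ_c / V₁ = 2·31.0·0.9450/317 = 0.18482 s.
t = x/V₂ + tᵢ = 34.2/969 + 0.18482 = 0.22012 s.

220 ms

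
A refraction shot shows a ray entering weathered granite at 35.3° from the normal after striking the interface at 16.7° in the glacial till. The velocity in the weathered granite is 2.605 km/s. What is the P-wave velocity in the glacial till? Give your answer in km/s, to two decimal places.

1.30 km/s

Snell's law: sin 16.7°/V₁ = sin 35.3°/V₂.
V₁ = V₂·sin 16.7°/sin 35.3° = 2.605 × 0.4973 = 1.30 km/s.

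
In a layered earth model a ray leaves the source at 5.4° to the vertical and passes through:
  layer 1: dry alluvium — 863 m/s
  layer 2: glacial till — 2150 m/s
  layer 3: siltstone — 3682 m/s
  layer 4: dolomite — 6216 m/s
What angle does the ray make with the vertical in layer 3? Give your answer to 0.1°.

23.7°

Snell's law across each interface conserves sin θ / V, so sin θ_3 = V_3·sin θ₁/V₁.
sin θ_3 = 3682 × sin 5.4° / 863 = 0.4015.
θ_3 = arcsin 0.4015 = 23.67°.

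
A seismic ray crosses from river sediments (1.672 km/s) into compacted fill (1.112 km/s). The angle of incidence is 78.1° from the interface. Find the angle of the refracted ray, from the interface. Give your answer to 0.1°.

82.1°

Convert to the normal: θ₁ = 90° − 78.1° = 11.9°.
Snell's law: sin θ₂ = (V₂/V₁)·sin θ₁ = (1.112/1.672)·sin 11.9° = 0.1371.
θ₂ = sin⁻¹(0.1371) = 7.88° (from vertical).
From the interface: 90° − 7.88° = 82.12°.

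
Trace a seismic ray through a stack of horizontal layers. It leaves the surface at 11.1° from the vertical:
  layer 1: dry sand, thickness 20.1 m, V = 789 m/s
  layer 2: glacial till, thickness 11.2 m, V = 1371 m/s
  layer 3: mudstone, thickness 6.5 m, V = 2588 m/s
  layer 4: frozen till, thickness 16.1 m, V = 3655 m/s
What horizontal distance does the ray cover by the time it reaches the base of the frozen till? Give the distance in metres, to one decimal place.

45.0 m

p = sin θ₁/V₁ = sin 11.1°/789 = 2.4401e-04 s/m is conserved through the stack.
Layer 1: θ = 11.10°; offset = 20.1·tan 11.10° = 3.943 m.
Layer 2: sin θ = p·1371 = 0.3345 → θ = 19.54°; offset = 11.2·tan 19.54° = 3.976 m.
Layer 3: sin θ = p·2588 = 0.6315 → θ = 39.16°; offset = 6.5·tan 39.16° = 5.294 m.
Layer 4: sin θ = p·3655 = 0.8918 → θ = 63.11°; offset = 16.1·tan 63.11° = 31.744 m.
Summing the layer offsets gives 44.957 m.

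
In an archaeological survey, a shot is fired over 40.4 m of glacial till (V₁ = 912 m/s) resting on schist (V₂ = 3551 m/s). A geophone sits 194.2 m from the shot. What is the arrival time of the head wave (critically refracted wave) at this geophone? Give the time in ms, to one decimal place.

140.3 ms

t = x/V₂ + 2h·√(V₂²−V₁²)/(V₁V₂).
√(V₂²−V₁²) = √(3551²−912²) = 3431.9 m/s; delay term = 2·40.4·3431.9/(912·3551) = 0.08562 s.
t = 194.2/3551 + 0.08562 = 0.14031 s.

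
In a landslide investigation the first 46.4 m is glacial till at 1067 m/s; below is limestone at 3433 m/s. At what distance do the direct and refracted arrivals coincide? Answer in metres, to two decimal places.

θ_c = arcsin(1067/3433) = 18.11°, so cos θ_c = 0.9505 and tᵢ = 2h cos θ_c/V₁ = 0.0827 s.
At crossover x/V₁ = x/V₂ + tᵢ ⇒ x = tᵢ/(1/V₁ − 1/V₂) = 0.08267/(9.3721e-04 − 2.9129e-04) = 127.98 m.

127.98 m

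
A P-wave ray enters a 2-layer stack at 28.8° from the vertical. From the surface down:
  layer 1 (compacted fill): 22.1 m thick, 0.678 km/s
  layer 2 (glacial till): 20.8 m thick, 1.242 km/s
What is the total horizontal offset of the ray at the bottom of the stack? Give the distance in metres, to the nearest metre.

51 m

Apply Snell's law at each interface; in layer i the horizontal offset is hᵢ·tan θᵢ.
Layer 1: θ = 28.80°; offset = 22.1·tan 28.80° = 12.150 m.
Layer 2: sin θ = 1.242·sin 28.8°/0.678 = 0.8825, θ = 61.95°; offset = 20.8·tan 61.95° = 39.030 m.
Summing the layer offsets gives 51.180 m.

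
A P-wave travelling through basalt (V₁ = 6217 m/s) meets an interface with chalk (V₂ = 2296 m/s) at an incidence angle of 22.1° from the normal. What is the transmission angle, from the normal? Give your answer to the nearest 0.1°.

8.0°

sin θ₁/V₁ = sin θ₂/V₂ ⇒ sin θ₂ = 2296·sin 22.1°/6217 = 2296·0.3762/6217 = 0.1389.
θ₂ = arcsin 0.1389 = 7.99° from the normal.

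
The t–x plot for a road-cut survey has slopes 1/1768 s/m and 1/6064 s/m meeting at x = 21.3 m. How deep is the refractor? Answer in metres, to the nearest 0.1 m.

7.9 m

h = (x_cross/2)·√((V₂−V₁)/(V₂+V₁)).
(V₂−V₁)/(V₂+V₁) = (6064−1768)/(6064+1768) = 0.5485; √ = 0.7406.
h = (21.3/2)·0.7406 = 7.89 m.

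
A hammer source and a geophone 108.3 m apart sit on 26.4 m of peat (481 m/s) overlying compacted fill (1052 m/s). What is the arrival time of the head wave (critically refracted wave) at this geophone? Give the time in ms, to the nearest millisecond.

θ_c = arcsin(V₁/V₂) = arcsin(481/1052) = 27.21°, cos θ_c = 0.8894.
Intercept time tᵢ = 2h cos θ_c / V₁ = 2·26.4·0.8894/481 = 0.09763 s.
t = x/V₂ + tᵢ = 108.3/1052 + 0.09763 = 0.20057 s.

201 ms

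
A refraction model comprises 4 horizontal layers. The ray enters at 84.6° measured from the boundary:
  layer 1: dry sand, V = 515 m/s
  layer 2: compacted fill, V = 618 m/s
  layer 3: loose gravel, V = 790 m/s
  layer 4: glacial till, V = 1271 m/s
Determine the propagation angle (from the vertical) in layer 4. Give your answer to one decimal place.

13.4°

From the normal: θ₁ = 90° − 84.6° = 5.4°.
Ray parameter p = sin 5.4° / 515 = 1.8273e-04 s/m.
sin θ_4 = p·V_4 = 1.8273e-04 × 1271 = 0.2323.
θ_4 = 13.43° from the vertical.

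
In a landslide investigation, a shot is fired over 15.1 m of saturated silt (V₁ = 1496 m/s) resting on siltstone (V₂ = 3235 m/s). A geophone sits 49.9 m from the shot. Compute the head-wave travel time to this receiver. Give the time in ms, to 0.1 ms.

θ_c = arcsin(V₁/V₂) = arcsin(1496/3235) = 27.54°, cos θ_c = 0.8866.
Intercept time tᵢ = 2h cos θ_c / V₁ = 2·15.1·0.8866/1496 = 0.01790 s.
t = x/V₂ + tᵢ = 49.9/3235 + 0.01790 = 0.03332 s.

33.3 ms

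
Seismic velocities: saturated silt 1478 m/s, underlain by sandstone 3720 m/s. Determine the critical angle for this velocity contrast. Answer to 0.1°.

23.4°

Critical incidence: sin θ_c = V₁/V₂ = 1478/3720 = 0.3973.
θ_c = arcsin 0.3973 = 23.41°.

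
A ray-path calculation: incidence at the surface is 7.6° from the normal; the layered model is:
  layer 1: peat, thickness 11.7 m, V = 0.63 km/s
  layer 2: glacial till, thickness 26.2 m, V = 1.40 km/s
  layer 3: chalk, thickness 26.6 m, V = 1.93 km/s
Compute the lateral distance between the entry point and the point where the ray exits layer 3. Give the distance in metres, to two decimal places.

Apply Snell's law at each interface; in layer i the horizontal offset is hᵢ·tan θᵢ.
Layer 1: θ = 7.60°; offset = 11.7·tan 7.60° = 1.5611 m.
Layer 2: sin θ = 1.40·sin 7.6°/0.63 = 0.2939, θ = 17.09°; offset = 26.2·tan 17.09° = 8.0561 m.
Layer 3: sin θ = 1.93·sin 7.6°/0.63 = 0.4052, θ = 23.90°; offset = 26.6·tan 23.90° = 11.7884 m.
Summing the layer offsets gives 21.4055 m.

21.41 m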